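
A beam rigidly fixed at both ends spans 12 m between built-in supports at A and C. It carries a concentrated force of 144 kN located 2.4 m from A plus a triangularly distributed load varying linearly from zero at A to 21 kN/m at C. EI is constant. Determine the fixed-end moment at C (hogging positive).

M_C = 206.5 kN·m

Take the two fixed-end moments M_A, M_C as redundants; the released structure is the simple span AC.
End rotations of the released simple span under the applied load (×1/EI):
  at A: point load 144 at a = 2.4: Pab(L + b)/(6LEI) = 995.3/EI
  at C: point load 144 at a = 2.4: Pab(L + a)/(6LEI) = 663.6/EI
  at A: triangular load, peak 21: 7w₀L³/(360EI) = 705.6/EI
  at C: triangular load, peak 21: w₀L³/(45EI) = 806.4/EI
  θ_A0 = 1701/EI,  θ_C0 = 1470/EI
Flexibility coefficients: a unit moment at one end gives L/(3EI) there and L/(6EI) at the far end, so f₁₁ = f₂₂ = 4/EI and f₁₂ = f₂₁ = 2/EI.
Compatibility — zero rotation at each built-in end:
  4 M_A + 2 M_C = 1701
  2 M_A + 4 M_C = 1470
Solving the pair gives M_A = 322 kN·m and M_C = 206.5 kN·m (hogging).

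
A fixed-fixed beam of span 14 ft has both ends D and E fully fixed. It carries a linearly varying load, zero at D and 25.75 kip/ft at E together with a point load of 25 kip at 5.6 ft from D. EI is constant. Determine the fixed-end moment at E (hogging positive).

Release both end moments; the primary structure is a simply-supported span DE with redundants M_D and M_E.
Simple-span end rotations at D and E under the given loads:
  at D: triangular load, peak 25.75: 7w₀L³/(360EI) = 1374/EI
  at E: triangular load, peak 25.75: w₀L³/(45EI) = 1570/EI
  at D: point load 25 at a = 5.6: Pab(L + b)/(6LEI) = 313.6/EI
  at E: point load 25 at a = 5.6: Pab(L + a)/(6LEI) = 274.4/EI
  θ_D0 = 1688/EI,  θ_E0 = 1845/EI
Flexibility coefficients: a unit moment at one end gives L/(3EI) there and L/(6EI) at the far end, so f₁₁ = f₂₂ = 4.667/EI and f₁₂ = f₂₁ = 2.333/EI.
Compatibility — zero rotation at each built-in end:
  4.667 M_D + 2.333 M_E = 1688
  2.333 M_D + 4.667 M_E = 1845
Solving the pair gives M_D = 218.6 kip·ft and M_E = 285.9 kip·ft (hogging).

M_E = 285.9 kip·ft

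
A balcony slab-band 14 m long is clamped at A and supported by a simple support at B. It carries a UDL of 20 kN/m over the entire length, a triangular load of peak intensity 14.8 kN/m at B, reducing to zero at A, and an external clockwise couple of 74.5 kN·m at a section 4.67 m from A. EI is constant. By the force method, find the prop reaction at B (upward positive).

Take the reaction at B as the redundant and release it; the primary structure is a cantilever fixed at A.
Free-end deflection of the primary structure under the applied loading (downward +):
  UDL 20: wL⁴/(8EI) = 96040/EI
  triangular load, peak 14.8 at the free end: 11w₀L⁴/(120EI) = 52118/EI
  clockwise couple 74.5 at a = 4.67: M₀a(2L − a)/(2EI) = 4058/EI
  δ_0 = 152216/EI
Tip deflection under a unit load at B: L³/(3EI) = 914.7/EI.
The prop prevents deflection at B: R_B = δ_0/δ_{BB} = 152216/914.7 = 166.4 kN.

R_B = 166.4 kN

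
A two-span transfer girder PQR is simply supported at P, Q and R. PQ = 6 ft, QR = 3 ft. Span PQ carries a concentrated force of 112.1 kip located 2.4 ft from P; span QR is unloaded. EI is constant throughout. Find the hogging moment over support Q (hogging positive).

M_Q = 75.33 kip·ft

Release continuity at Q by inserting a hinge; the redundant is the internal moment M_Q. The primary structure is two simply-supported spans PQ and QR.
End slopes at the hinge Q, treating each span as simply supported:
  span PQ: point load 112.1 at a = 2.4: Pab(L + a)/(6LEI) = 226/EI
  relative rotation θ_0 = (226 + 0)/EI = 226/EI
A unit hogging moment at Q produces rotation L₁/(3EI) + L₂/(3EI) = 3/EI.
Slope continuity at Q: θ_0 = M_Q·3/EI, so M_Q = 226/3 = 75.33 kip·ft (hogging).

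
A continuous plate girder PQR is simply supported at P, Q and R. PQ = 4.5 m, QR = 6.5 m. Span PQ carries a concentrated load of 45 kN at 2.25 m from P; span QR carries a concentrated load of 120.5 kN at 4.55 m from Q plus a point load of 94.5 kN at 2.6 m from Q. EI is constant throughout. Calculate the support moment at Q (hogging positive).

M_Q = 148.4 kN·m

Insert a hinge at Q; M_Q is the redundant, and each span becomes simply supported.
Rotations at Q on the released spans (each span's end-slope, ×1/EI):
  span PQ: point load 45 at a = 2.25: Pab(L + a)/(6LEI) = 56.95/EI
  span QR: point load 120.5 at a = 4.55: Pab(L + b)/(6LEI) = 231.6/EI
  span QR: point load 94.5 at a = 2.6: Pab(L + b)/(6LEI) = 255.5/EI
  relative rotation θ_0 = (56.95 + 487.2)/EI = 544.1/EI
A unit hogging moment at Q produces rotation L₁/(3EI) + L₂/(3EI) = 3.667/EI.
Compatibility: M_Q·(L₁+L₂)/(3EI) = θ_0, giving M_Q = 148.4 kN·m (hogging).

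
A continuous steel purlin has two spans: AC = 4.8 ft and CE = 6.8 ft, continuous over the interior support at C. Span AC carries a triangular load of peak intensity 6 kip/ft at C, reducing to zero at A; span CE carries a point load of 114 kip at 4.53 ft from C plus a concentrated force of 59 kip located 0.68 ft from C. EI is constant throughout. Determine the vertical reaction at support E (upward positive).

Take M_C as the redundant. Released structure: two simple spans AC and CE with a hinge at C.
End slopes at the hinge C, treating each span as simply supported:
  span AC: triangular load, peak 6: w₀L³/(45EI) = 14.75/EI
  span CE: point load 114 at a = 4.53: Pab(L + b)/(6LEI) = 260.6/EI
  span CE: point load 59 at a = 0.68: Pab(L + b)/(6LEI) = 77.75/EI
  relative rotation θ_0 = (14.75 + 338.4)/EI = 353.1/EI
A unit hogging moment at C produces rotation L₁/(3EI) + L₂/(3EI) = 3.867/EI.
Compatibility: M_C·(L₁+L₂)/(3EI) = θ_0, giving M_C = 91.32 kip·ft (hogging).
Span CE, ΣM about E: R_C^{CE}·6.8 = 619.9 + 91.32, so R_C^{CE} = 104.6 kip and R_E = 173 − 104.6 = 68.41 kip.

R_E = 68.41 kip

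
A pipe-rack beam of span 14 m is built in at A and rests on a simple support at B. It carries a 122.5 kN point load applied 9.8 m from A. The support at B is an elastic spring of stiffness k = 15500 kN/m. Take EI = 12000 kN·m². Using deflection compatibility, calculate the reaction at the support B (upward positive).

Take the reaction at B as the redundant and release it; the primary structure is a cantilever fixed at A.
Deflection at B on the released cantilever, summing each load's contribution:
  point load 122.5 at a = 9.8: Pa²(3L − a)/(6EI) = 63138/EI
Tip deflection under a unit load at B: L³/(3EI) = 914.7/EI.
With EI = 12000 kN·m²: δ_0 = 5.2615 m and δ_{BB} = 0.076222 m/kN.
Compatibility — the spring shortens by R_B/k under the reaction it provides: δ_0 − R_B·δ_{BB} = R_B/k. With 1/k = 0.000065 m/kN, R_B = δ_0 / (δ_{BB} + 1/k) = 5.2615 / (0.076222 + 0.000065) = 68.97 kN.

R_B = 68.97 kN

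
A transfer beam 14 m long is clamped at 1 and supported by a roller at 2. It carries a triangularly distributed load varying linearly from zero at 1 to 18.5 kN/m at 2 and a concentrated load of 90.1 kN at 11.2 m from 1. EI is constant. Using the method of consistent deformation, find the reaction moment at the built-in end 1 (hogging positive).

Choose R_2 as the redundant. The primary structure is the cantilever fixed at 1.
Downward deflection at the released point 2 due to the loads:
  triangular load, peak 18.5 at the free end: 11w₀L⁴/(120EI) = 65147/EI
  point load 90.1 at a = 11.2: Pa²(3L − a)/(6EI) = 58018/EI
  δ_0 = 123165/EI
Flexibility coefficient — unit upward force at 2: δ_{22} = L³/(3EI) = 914.7/EI.
Compatibility at 2: δ_0 − R_2·δ_{22} = 0, so R_2 = 123165/914.7 = 134.7 kN.
Moment equilibrium about 1: M_1 = Σ(load moments about 1) − R_2·L = 2218 − 134.7×14 = 332.6 kN·m.

M_1 = 332.6 kN·m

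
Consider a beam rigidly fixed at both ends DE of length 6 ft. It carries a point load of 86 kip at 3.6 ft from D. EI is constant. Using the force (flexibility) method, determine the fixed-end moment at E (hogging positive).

M_E = 74.3 kip·ft

Release both end moments; the primary structure is a simply-supported span DE with redundants M_D and M_E.
On the primary (simply-supported) span, the end slopes from the loading are:
  at D: point load 86 at a = 3.6: Pab(L + b)/(6LEI) = 173.4/EI
  at E: point load 86 at a = 3.6: Pab(L + a)/(6LEI) = 198.1/EI
  θ_D0 = 173.4/EI,  θ_E0 = 198.1/EI
Flexibility coefficients: a unit moment at one end gives L/(3EI) there and L/(6EI) at the far end, so f₁₁ = f₂₂ = 2/EI and f₁₂ = f₂₁ = 1/EI.
Compatibility — zero rotation at each built-in end:
  2 M_D + 1 M_E = 173.4
  1 M_D + 2 M_E = 198.1
Solving the pair gives M_D = 49.54 kip·ft and M_E = 74.3 kip·ft (hogging).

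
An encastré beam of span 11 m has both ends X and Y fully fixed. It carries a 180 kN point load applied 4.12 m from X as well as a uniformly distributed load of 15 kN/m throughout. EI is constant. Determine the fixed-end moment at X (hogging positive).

M_X = 441.4 kN·m

Release both end moments; the primary structure is a simply-supported span XY with redundants M_X and M_Y.
Simple-span end rotations at X and Y under the given loads:
  at X: point load 180 at a = 4.12: Pab(L + b)/(6LEI) = 1382/EI
  at Y: point load 180 at a = 4.12: Pab(L + a)/(6LEI) = 1169/EI
  at X: UDL 15: wL³/(24EI) = 831.9/EI
  at Y: UDL 15: wL³/(24EI) = 831.9/EI
  θ_X0 = 2214/EI,  θ_Y0 = 2001/EI
Flexibility coefficients: a unit moment at one end gives L/(3EI) there and L/(6EI) at the far end, so f₁₁ = f₂₂ = 3.667/EI and f₁₂ = f₂₁ = 1.833/EI.
Compatibility — zero rotation at each built-in end:
  3.667 M_X + 1.833 M_Y = 2214
  1.833 M_X + 3.667 M_Y = 2001
Solving the pair gives M_X = 441.4 kN·m and M_Y = 325 kN·m (hogging).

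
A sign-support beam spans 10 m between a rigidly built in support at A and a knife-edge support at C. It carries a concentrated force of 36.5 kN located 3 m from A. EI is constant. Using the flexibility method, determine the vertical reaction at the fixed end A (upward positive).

Release the roller at C. Primary structure: cantilever fixed at A.
Downward deflection at the released point C due to the loads:
  point load 36.5 at a = 3: Pa²(3L − a)/(6EI) = 1478/EI
Flexibility coefficient — unit upward force at C: δ_{CC} = L³/(3EI) = 333.3/EI.
The prop prevents deflection at C: R_C = δ_0/δ_{CC} = 1478/333.3 = 4.435 kN.
Vertical equilibrium: R_A = ΣP − R_C = 36.5 − 4.435 = 32.07 kN.

R_A = 32.07 kN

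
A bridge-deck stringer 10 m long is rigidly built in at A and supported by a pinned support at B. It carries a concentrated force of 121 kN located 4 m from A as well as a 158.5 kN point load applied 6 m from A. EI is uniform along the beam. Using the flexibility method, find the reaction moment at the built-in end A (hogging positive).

M_A = 498.6 kN·m

Release the roller at B. Primary structure: cantilever fixed at A.
Deflection at B on the released cantilever, summing each load's contribution:
  point load 121 at a = 4: Pa²(3L − a)/(6EI) = 8389/EI
  point load 158.5 at a = 6: Pa²(3L − a)/(6EI) = 22824/EI
  δ_0 = 31213/EI
Tip deflection under a unit load at B: L³/(3EI) = 333.3/EI.
Compatibility at B: δ_0 − R_B·δ_{BB} = 0, so R_B = 31213/333.3 = 93.64 kN.
Moment equilibrium about A: M_A = Σ(load moments about A) − R_B·L = 1435 − 93.64×10 = 498.6 kN·m.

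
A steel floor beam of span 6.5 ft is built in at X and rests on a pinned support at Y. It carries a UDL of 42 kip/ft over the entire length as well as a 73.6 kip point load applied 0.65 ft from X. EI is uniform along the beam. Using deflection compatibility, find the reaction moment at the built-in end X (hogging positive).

M_X = 262.7 kip·ft

Take the reaction at Y as the redundant and release it; the primary structure is a cantilever fixed at X.
Free-end deflection of the primary structure under the applied loading (downward +):
  UDL 42: wL⁴/(8EI) = 9372/EI
  point load 73.6 at a = 0.65: Pa²(3L − a)/(6EI) = 97.69/EI
  δ_0 = 9469/EI
Tip deflection under a unit load at Y: L³/(3EI) = 91.54/EI.
The prop prevents deflection at Y: R_Y = δ_0/δ_{YY} = 9469/91.54 = 103.4 kip.
Moment equilibrium about X: M_X = Σ(load moments about X) − R_Y·L = 935.1 − 103.4×6.5 = 262.7 kip·ft.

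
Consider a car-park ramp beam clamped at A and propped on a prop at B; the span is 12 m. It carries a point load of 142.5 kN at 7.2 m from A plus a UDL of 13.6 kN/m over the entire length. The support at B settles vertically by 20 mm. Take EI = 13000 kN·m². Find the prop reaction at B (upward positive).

R_B = 122.3 kN

Take the reaction at B as the redundant and release it; the primary structure is a cantilever fixed at A.
Downward deflection at the released point B due to the loads:
  point load 142.5 at a = 7.2: Pa²(3L − a)/(6EI) = 35459/EI
  UDL 13.6: wL⁴/(8EI) = 35251/EI
  δ_0 = 70710/EI
Flexibility coefficient — unit upward force at B: δ_{BB} = L³/(3EI) = 576/EI.
With EI = 13000 kN·m²: δ_0 = 5.4392 m and δ_{BB} = 0.044308 m/kN.
Compatibility — the beam at B must follow the support down by 0.02 m: δ_0 − R_B·δ_{BB} = 0.02, so R_B = (5.4392 − 0.02)/0.044308 = 122.3 kN.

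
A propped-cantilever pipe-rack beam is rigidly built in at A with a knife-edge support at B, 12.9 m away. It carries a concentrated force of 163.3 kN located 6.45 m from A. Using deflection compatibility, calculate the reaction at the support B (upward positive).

R_B = 51.03 kN

Take the reaction at B as the redundant and release it; the primary structure is a cantilever fixed at A.
Primary-structure tip deflection at B by superposition:
  point load 163.3 at a = 6.45: Pa²(3L − a)/(6EI) = 36516/EI
Tip deflection under a unit load at B: L³/(3EI) = 715.6/EI.
Compatibility at B: δ_0 − R_B·δ_{BB} = 0, so R_B = 36516/715.6 = 51.03 kN.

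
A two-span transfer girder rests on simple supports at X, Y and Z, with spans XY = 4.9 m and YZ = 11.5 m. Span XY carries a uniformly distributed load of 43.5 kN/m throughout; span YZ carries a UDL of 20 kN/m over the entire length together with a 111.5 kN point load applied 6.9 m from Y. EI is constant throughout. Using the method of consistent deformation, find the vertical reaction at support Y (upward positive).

Insert a hinge at Y; M_Y is the redundant, and each span becomes simply supported.
Rotations at Y on the released spans (each span's end-slope, ×1/EI):
  span XY: UDL 43.5: wL³/(24EI) = 213.2/EI
  span YZ: UDL 20: wL³/(24EI) = 1267/EI
  span YZ: point load 111.5 at a = 6.9: Pab(L + b)/(6LEI) = 825.8/EI
  relative rotation θ_0 = (213.2 + 2093)/EI = 2306/EI
A unit hogging moment at Y produces rotation L₁/(3EI) + L₂/(3EI) = 5.467/EI.
Slope continuity at Y: θ_0 = M_Y·5.467/EI, so M_Y = 2306/5.467 = 421.9 kN·m (hogging).
Span XY, ΣM about X with M_Y applied at Y: R_Y^{XY}·4.9 = 522.2 + 421.9, so R_Y^{XY} = 192.7 kN and R_X = 213.2 − 192.7 = 20.47 kN.
Span YZ, ΣM about Z: R_Y^{YZ}·11.5 = 1835 + 421.9, so R_Y^{YZ} = 196.3 kN and R_Z = 341.5 − 196.3 = 145.2 kN.
R_Y = 192.7 + 196.3 = 389 kN.

R_Y = 389 kN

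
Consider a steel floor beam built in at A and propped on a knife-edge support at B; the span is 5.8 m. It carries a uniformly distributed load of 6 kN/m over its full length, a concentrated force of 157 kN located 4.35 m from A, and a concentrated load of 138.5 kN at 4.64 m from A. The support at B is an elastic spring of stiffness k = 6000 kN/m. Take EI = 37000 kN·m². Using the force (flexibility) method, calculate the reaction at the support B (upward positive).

R_B = 191.7 kN

Take the reaction at B as the redundant and release it; the primary structure is a cantilever fixed at A.
Free-end deflection of the primary structure under the applied loading (downward +):
  UDL 6: wL⁴/(8EI) = 848.7/EI
  point load 157 at a = 4.35: Pa²(3L − a)/(6EI) = 6462/EI
  point load 138.5 at a = 4.64: Pa²(3L − a)/(6EI) = 6341/EI
  δ_0 = 13652/EI
Tip deflection under a unit load at B: L³/(3EI) = 65.04/EI.
With EI = 37000 kN·m²: δ_0 = 0.36896 m and δ_{BB} = 0.001758 m/kN.
Compatibility — the spring shortens by R_B/k under the reaction it provides: δ_0 − R_B·δ_{BB} = R_B/k. With 1/k = 0.000167 m/kN, R_B = δ_0 / (δ_{BB} + 1/k) = 0.36896 / (0.001758 + 0.000167) = 191.7 kN.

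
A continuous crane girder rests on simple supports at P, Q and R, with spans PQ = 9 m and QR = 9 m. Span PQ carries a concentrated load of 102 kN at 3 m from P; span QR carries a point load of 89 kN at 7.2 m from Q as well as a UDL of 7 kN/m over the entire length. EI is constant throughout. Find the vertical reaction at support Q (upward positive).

Insert a hinge at Q; M_Q is the redundant, and each span becomes simply supported.
Rotations at Q on the released spans (each span's end-slope, ×1/EI):
  span PQ: point load 102 at a = 3: Pab(L + a)/(6LEI) = 408/EI
  span QR: point load 89 at a = 7.2: Pab(L + b)/(6LEI) = 230.7/EI
  span QR: UDL 7: wL³/(24EI) = 212.6/EI
  relative rotation θ_0 = (408 + 443.3)/EI = 851.3/EI
A unit hogging moment at Q produces rotation L₁/(3EI) + L₂/(3EI) = 6/EI.
Compatibility: M_Q·(L₁+L₂)/(3EI) = θ_0, giving M_Q = 141.9 kN·m (hogging).
Span PQ, ΣM about P with M_Q applied at Q: R_Q^{PQ}·9 = 306 + 141.9, so R_Q^{PQ} = 49.77 kN and R_P = 102 − 49.77 = 52.23 kN.
Span QR, ΣM about R: R_Q^{QR}·9 = 443.7 + 141.9, so R_Q^{QR} = 65.07 kN and R_R = 152 − 65.07 = 86.93 kN.
R_Q = 49.77 + 65.07 = 114.8 kN.

R_Q = 114.8 kN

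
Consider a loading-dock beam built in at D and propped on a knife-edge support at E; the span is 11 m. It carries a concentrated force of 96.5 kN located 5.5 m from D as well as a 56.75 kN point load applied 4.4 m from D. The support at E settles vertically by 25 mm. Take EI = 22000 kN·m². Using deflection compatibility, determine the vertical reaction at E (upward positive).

Remove the prop at E; the released (primary) structure is a cantilever built in at D.
Free-end deflection of the primary structure under the applied loading (downward +):
  point load 96.5 at a = 5.5: Pa²(3L − a)/(6EI) = 13379/EI
  point load 56.75 at a = 4.4: Pa²(3L − a)/(6EI) = 5237/EI
  δ_0 = 18616/EI
Flexibility coefficient — unit upward force at E: δ_{EE} = L³/(3EI) = 443.7/EI.
With EI = 22000 kN·m²: δ_0 = 0.8462 m and δ_{EE} = 0.020167 m/kN.
Compatibility — the beam at E must follow the support down by 0.025 m: δ_0 − R_E·δ_{EE} = 0.025, so R_E = (0.8462 − 0.025)/0.020167 = 40.72 kN.

R_E = 40.72 kN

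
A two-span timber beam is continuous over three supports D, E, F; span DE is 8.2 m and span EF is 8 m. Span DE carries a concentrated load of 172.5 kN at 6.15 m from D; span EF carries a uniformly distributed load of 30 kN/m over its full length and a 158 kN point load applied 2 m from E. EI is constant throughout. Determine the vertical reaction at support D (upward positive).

R_D = 1.858 kN

Release continuity at E by inserting a hinge; the redundant is the internal moment M_E. The primary structure is two simply-supported spans DE and EF.
Discontinuity in slope at E on the released structure — sum the simple-span end rotations:
  span DE: point load 172.5 at a = 6.15: Pab(L + a)/(6LEI) = 634.3/EI
  span EF: UDL 30: wL³/(24EI) = 640/EI
  span EF: point load 158 at a = 2: Pab(L + b)/(6LEI) = 553/EI
  relative rotation θ_0 = (634.3 + 1193)/EI = 1827/EI
A unit hogging moment at E produces rotation L₁/(3EI) + L₂/(3EI) = 5.4/EI.
Compatibility: M_E·(L₁+L₂)/(3EI) = θ_0, giving M_E = 338.4 kN·m (hogging).
Span DE, ΣM about D with M_E applied at E: R_E^{DE}·8.2 = 1061 + 338.4, so R_E^{DE} = 170.6 kN and R_D = 172.5 − 170.6 = 1.858 kN.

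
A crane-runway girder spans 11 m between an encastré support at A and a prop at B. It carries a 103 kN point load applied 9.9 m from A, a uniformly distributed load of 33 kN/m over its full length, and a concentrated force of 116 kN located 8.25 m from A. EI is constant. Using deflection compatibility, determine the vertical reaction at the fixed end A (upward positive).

R_A = 284.9 kN

Choose R_B as the redundant. The primary structure is the cantilever fixed at A.
Downward deflection at the released point B due to the loads:
  point load 103 at a = 9.9: Pa²(3L − a)/(6EI) = 38866/EI
  UDL 33: wL⁴/(8EI) = 60394/EI
  point load 116 at a = 8.25: Pa²(3L − a)/(6EI) = 32568/EI
  δ_0 = 131828/EI
Tip deflection under a unit load at B: L³/(3EI) = 443.7/EI.
The prop prevents deflection at B: R_B = δ_0/δ_{BB} = 131828/443.7 = 297.1 kN.
Vertical equilibrium: R_A = ΣP − R_B = 582 − 297.1 = 284.9 kN.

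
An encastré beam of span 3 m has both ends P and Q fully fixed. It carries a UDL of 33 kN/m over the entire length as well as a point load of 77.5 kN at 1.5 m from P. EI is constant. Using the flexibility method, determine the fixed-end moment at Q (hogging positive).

Release both end moments; the primary structure is a simply-supported span PQ with redundants M_P and M_Q.
End rotations of the released simple span under the applied load (×1/EI):
  at P: UDL 33: wL³/(24EI) = 37.12/EI
  at Q: UDL 33: wL³/(24EI) = 37.12/EI
  at P: point load 77.5 at a = 1.5: Pab(L + b)/(6LEI) = 43.59/EI
  at Q: point load 77.5 at a = 1.5: Pab(L + a)/(6LEI) = 43.59/EI
  θ_P0 = 80.72/EI,  θ_Q0 = 80.72/EI
Flexibility coefficients: a unit moment at one end gives L/(3EI) there and L/(6EI) at the far end, so f₁₁ = f₂₂ = 1/EI and f₁₂ = f₂₁ = 0.5/EI.
Compatibility — zero rotation at each built-in end:
  1 M_P + 0.5 M_Q = 80.72
  0.5 M_P + 1 M_Q = 80.72
Solving the pair gives M_P = 53.81 kN·m and M_Q = 53.81 kN·m (hogging).

M_Q = 53.81 kN·m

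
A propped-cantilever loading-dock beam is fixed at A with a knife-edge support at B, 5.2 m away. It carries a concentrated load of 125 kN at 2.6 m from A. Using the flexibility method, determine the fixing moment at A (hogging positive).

M_A = 121.9 kN·m

Take the reaction at B as the redundant and release it; the primary structure is a cantilever fixed at A.
Downward deflection at the released point B due to the loads:
  point load 125 at a = 2.6: Pa²(3L − a)/(6EI) = 1831/EI
Tip deflection under a unit load at B: L³/(3EI) = 46.87/EI.
Compatibility at B: δ_0 − R_B·δ_{BB} = 0, so R_B = 1831/46.87 = 39.06 kN.
Moment equilibrium about A: M_A = Σ(load moments about A) − R_B·L = 325 − 39.06×5.2 = 121.9 kN·m.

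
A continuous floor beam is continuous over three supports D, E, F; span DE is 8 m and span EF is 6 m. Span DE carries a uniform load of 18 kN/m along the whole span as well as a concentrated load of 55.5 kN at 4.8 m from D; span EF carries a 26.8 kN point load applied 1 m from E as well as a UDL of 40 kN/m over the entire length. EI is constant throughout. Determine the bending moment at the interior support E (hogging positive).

Release continuity at E by inserting a hinge; the redundant is the internal moment M_E. The primary structure is two simply-supported spans DE and EF.
Discontinuity in slope at E on the released structure — sum the simple-span end rotations:
  span DE: UDL 18: wL³/(24EI) = 384/EI
  span DE: point load 55.5 at a = 4.8: Pab(L + a)/(6LEI) = 227.3/EI
  span EF: point load 26.8 at a = 1: Pab(L + b)/(6LEI) = 40.94/EI
  span EF: UDL 40: wL³/(24EI) = 360/EI
  relative rotation θ_0 = (611.3 + 400.9)/EI = 1012/EI
A unit hogging moment at E produces rotation L₁/(3EI) + L₂/(3EI) = 4.667/EI.
Compatibility: M_E·(L₁+L₂)/(3EI) = θ_0, giving M_E = 216.9 kN·m (hogging).

M_E = 216.9 kN·m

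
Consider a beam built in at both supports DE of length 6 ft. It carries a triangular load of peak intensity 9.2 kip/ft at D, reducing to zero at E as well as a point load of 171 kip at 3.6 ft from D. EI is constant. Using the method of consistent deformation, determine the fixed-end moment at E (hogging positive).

M_E = 158.8 kip·ft

Release both end moments; the primary structure is a simply-supported span DE with redundants M_D and M_E.
End rotations of the released simple span under the applied load (×1/EI):
  at D: triangular load, peak 9.2: w₀L³/(45EI) = 44.16/EI
  at E: triangular load, peak 9.2: 7w₀L³/(360EI) = 38.64/EI
  at D: point load 171 at a = 3.6: Pab(L + b)/(6LEI) = 344.7/EI
  at E: point load 171 at a = 3.6: Pab(L + a)/(6LEI) = 394/EI
  θ_D0 = 388.9/EI,  θ_E0 = 432.6/EI
Flexibility coefficients: a unit moment at one end gives L/(3EI) there and L/(6EI) at the far end, so f₁₁ = f₂₂ = 2/EI and f₁₂ = f₂₁ = 1/EI.
Compatibility — zero rotation at each built-in end:
  2 M_D + 1 M_E = 388.9
  1 M_D + 2 M_E = 432.6
Solving the pair gives M_D = 115.1 kip·ft and M_E = 158.8 kip·ft (hogging).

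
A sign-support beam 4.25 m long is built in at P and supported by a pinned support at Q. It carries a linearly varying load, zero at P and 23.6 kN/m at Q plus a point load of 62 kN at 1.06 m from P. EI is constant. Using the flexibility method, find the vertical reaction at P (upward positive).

Choose R_Q as the redundant. The primary structure is the cantilever fixed at P.
Deflection at Q on the released cantilever, summing each load's contribution:
  triangular load, peak 23.6 at the free end: 11w₀L⁴/(120EI) = 705.8/EI
  point load 62 at a = 1.06: Pa²(3L − a)/(6EI) = 135.7/EI
  δ_0 = 841.5/EI
Flexibility coefficient — unit upward force at Q: δ_{QQ} = L³/(3EI) = 25.59/EI.
Compatibility at Q: δ_0 − R_Q·δ_{QQ} = 0, so R_Q = 841.5/25.59 = 32.89 kN.
Vertical equilibrium: R_P = ΣP − R_Q = 112.2 − 32.89 = 79.26 kN.

R_P = 79.26 kN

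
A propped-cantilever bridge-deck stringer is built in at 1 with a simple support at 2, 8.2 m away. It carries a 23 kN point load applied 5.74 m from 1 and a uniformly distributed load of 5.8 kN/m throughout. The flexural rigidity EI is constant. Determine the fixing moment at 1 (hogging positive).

Choose R_2 as the redundant. The primary structure is the cantilever fixed at 1.
Deflection at 2 on the released cantilever, summing each load's contribution:
  point load 23 at a = 5.74: Pa²(3L − a)/(6EI) = 2382/EI
  UDL 5.8: wL⁴/(8EI) = 3278/EI
  δ_0 = 5660/EI
Flexibility coefficient — unit upward force at 2: δ_{22} = L³/(3EI) = 183.8/EI.
The prop prevents deflection at 2: R_2 = δ_0/δ_{22} = 5660/183.8 = 30.8 kN.
Moment equilibrium about 1: M_1 = Σ(load moments about 1) − R_2·L = 327 − 30.8×8.2 = 74.49 kN·m.

M_1 = 74.49 kN·m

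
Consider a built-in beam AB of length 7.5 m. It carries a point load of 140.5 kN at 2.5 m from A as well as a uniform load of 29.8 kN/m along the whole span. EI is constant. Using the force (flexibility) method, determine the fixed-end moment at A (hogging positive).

M_A = 295.8 kN·m

Take the two fixed-end moments M_A, M_B as redundants; the released structure is the simple span AB.
Simple-span end rotations at A and B under the given loads:
  at A: point load 140.5 at a = 2.5: Pab(L + b)/(6LEI) = 487.8/EI
  at B: point load 140.5 at a = 2.5: Pab(L + a)/(6LEI) = 390.3/EI
  at A: UDL 29.8: wL³/(24EI) = 523.8/EI
  at B: UDL 29.8: wL³/(24EI) = 523.8/EI
  θ_A0 = 1012/EI,  θ_B0 = 914.1/EI
Flexibility coefficients: a unit moment at one end gives L/(3EI) there and L/(6EI) at the far end, so f₁₁ = f₂₂ = 2.5/EI and f₁₂ = f₂₁ = 1.25/EI.
Compatibility — zero rotation at each built-in end:
  2.5 M_A + 1.25 M_B = 1012
  1.25 M_A + 2.5 M_B = 914.1
Solving the pair gives M_A = 295.8 kN·m and M_B = 217.7 kN·m (hogging).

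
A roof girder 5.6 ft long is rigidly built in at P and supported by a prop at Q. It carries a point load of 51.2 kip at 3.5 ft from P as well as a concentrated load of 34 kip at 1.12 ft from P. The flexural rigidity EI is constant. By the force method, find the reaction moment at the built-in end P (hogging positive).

M_P = 73.62 kip·ft

Remove the prop at Q; the released (primary) structure is a cantilever built in at P.
Free-end deflection of the primary structure under the applied loading (downward +):
  point load 51.2 at a = 3.5: Pa²(3L − a)/(6EI) = 1390/EI
  point load 34 at a = 1.12: Pa²(3L − a)/(6EI) = 111.5/EI
  δ_0 = 1502/EI
Tip deflection under a unit load at Q: L³/(3EI) = 58.54/EI.
Compatibility at Q: δ_0 − R_Q·δ_{QQ} = 0, so R_Q = 1502/58.54 = 25.65 kip.
Moment equilibrium about P: M_P = Σ(load moments about P) − R_Q·L = 217.3 − 25.65×5.6 = 73.62 kip·ft.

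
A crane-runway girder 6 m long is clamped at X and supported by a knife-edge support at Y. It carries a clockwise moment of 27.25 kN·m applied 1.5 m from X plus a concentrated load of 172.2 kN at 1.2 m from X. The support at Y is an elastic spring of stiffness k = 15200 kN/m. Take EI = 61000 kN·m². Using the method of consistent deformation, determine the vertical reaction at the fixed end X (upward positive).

Take the reaction at Y as the redundant and release it; the primary structure is a cantilever fixed at X.
Free-end deflection of the primary structure under the applied loading (downward +):
  clockwise couple 27.25 at a = 1.5: M₀a(2L − a)/(2EI) = 214.6/EI
  point load 172.2 at a = 1.2: Pa²(3L − a)/(6EI) = 694.3/EI
  δ_0 = 908.9/EI
Flexibility coefficient — unit upward force at Y: δ_{YY} = L³/(3EI) = 72/EI.
With EI = 61000 kN·m²: δ_0 = 0.0149 m and δ_{YY} = 0.00118 m/kN.
Compatibility — the spring shortens by R_Y/k under the reaction it provides: δ_0 − R_Y·δ_{YY} = R_Y/k. With 1/k = 0.000066 m/kN, R_Y = δ_0 / (δ_{YY} + 1/k) = 0.0149 / (0.00118 + 0.000066) = 11.96 kN.
Vertical equilibrium: R_X = ΣP − R_Y = 172.2 − 11.96 = 160.2 kN.

R_X = 160.2 kN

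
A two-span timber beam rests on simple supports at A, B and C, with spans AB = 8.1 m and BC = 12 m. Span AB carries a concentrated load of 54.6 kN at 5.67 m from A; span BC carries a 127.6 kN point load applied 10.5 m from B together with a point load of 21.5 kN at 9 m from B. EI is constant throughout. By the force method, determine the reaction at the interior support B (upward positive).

Release continuity at B by inserting a hinge; the redundant is the internal moment M_B. The primary structure is two simply-supported spans AB and BC.
Discontinuity in slope at B on the released structure — sum the simple-span end rotations:
  span AB: point load 54.6 at a = 5.67: Pab(L + a)/(6LEI) = 213.1/EI
  span BC: point load 127.6 at a = 10.5: Pab(L + b)/(6LEI) = 376.8/EI
  span BC: point load 21.5 at a = 9: Pab(L + b)/(6LEI) = 120.9/EI
  relative rotation θ_0 = (213.1 + 497.8)/EI = 710.9/EI
A unit hogging moment at B produces rotation L₁/(3EI) + L₂/(3EI) = 6.7/EI.
Compatibility: M_B·(L₁+L₂)/(3EI) = θ_0, giving M_B = 106.1 kN·m (hogging).
Span AB, ΣM about A with M_B applied at B: R_B^{AB}·8.1 = 309.6 + 106.1, so R_B^{AB} = 51.32 kN and R_A = 54.6 − 51.32 = 3.281 kN.
Span BC, ΣM about C: R_B^{BC}·12 = 255.9 + 106.1, so R_B^{BC} = 30.17 kN and R_C = 149.1 − 30.17 = 118.9 kN.
R_B = 51.32 + 30.17 = 81.49 kN.

R_B = 81.49 kN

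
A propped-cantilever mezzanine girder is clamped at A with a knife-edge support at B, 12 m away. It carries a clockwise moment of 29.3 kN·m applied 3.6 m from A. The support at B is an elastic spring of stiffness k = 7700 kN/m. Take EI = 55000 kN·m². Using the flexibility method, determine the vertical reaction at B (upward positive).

Take the reaction at B as the redundant and release it; the primary structure is a cantilever fixed at A.
Primary-structure tip deflection at B by superposition:
  clockwise couple 29.3 at a = 3.6: M₀a(2L − a)/(2EI) = 1076/EI
Tip deflection under a unit load at B: L³/(3EI) = 576/EI.
With EI = 55000 kN·m²: δ_0 = 0.019562 m and δ_{BB} = 0.010473 m/kN.
Compatibility — the spring shortens by R_B/k under the reaction it provides: δ_0 − R_B·δ_{BB} = R_B/k. With 1/k = 0.00013 m/kN, R_B = δ_0 / (δ_{BB} + 1/k) = 0.019562 / (0.010473 + 0.00013) = 1.845 kN.

R_B = 1.845 kN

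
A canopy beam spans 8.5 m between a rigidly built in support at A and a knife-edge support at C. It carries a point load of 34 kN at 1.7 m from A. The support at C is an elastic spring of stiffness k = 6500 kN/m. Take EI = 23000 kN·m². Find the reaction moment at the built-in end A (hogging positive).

Take the reaction at C as the redundant and release it; the primary structure is a cantilever fixed at A.
Deflection at C on the released cantilever, summing each load's contribution:
  point load 34 at a = 1.7: Pa²(3L − a)/(6EI) = 389.8/EI
Flexibility coefficient — unit upward force at C: δ_{CC} = L³/(3EI) = 204.7/EI.
With EI = 23000 kN·m²: δ_0 = 0.016946 m and δ_{CC} = 0.0089 m/kN.
Compatibility — the spring shortens by R_C/k under the reaction it provides: δ_0 − R_C·δ_{CC} = R_C/k. With 1/k = 0.000154 m/kN, R_C = δ_0 / (δ_{CC} + 1/k) = 0.016946 / (0.0089 + 0.000154) = 1.872 kN.
Moment equilibrium about A: M_A = Σ(load moments about A) − R_C·L = 57.8 − 1.872×8.5 = 41.89 kN·m.

M_A = 41.89 kN·m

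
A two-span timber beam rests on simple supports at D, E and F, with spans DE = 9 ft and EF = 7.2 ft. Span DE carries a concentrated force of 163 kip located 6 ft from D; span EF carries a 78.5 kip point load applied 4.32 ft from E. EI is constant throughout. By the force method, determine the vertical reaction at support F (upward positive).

Release continuity at E by inserting a hinge; the redundant is the internal moment M_E. The primary structure is two simply-supported spans DE and EF.
Rotations at E on the released spans (each span's end-slope, ×1/EI):
  span DE: point load 163 at a = 6: Pab(L + a)/(6LEI) = 815/EI
  span EF: point load 78.5 at a = 4.32: Pab(L + b)/(6LEI) = 227.9/EI
  relative rotation θ_0 = (815 + 227.9)/EI = 1043/EI
A unit hogging moment at E produces rotation L₁/(3EI) + L₂/(3EI) = 5.4/EI.
Slope continuity at E: θ_0 = M_E·5.4/EI, so M_E = 1043/5.4 = 193.1 kip·ft (hogging).
Span EF, ΣM about F: R_E^{EF}·7.2 = 226.1 + 193.1, so R_E^{EF} = 58.22 kip and R_F = 78.5 − 58.22 = 20.28 kip.

R_F = 20.28 kip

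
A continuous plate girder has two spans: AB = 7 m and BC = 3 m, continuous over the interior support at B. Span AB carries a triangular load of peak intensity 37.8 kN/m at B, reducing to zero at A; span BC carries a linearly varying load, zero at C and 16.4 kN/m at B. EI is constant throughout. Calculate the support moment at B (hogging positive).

M_B = 89.39 kN·m

Insert a hinge at B; M_B is the redundant, and each span becomes simply supported.
End slopes at the hinge B, treating each span as simply supported:
  span AB: triangular load, peak 37.8: w₀L³/(45EI) = 288.1/EI
  span BC: triangular load, peak 16.4: w₀L³/(45EI) = 9.84/EI
  relative rotation θ_0 = (288.1 + 9.84)/EI = 298/EI
A unit hogging moment at B produces rotation L₁/(3EI) + L₂/(3EI) = 3.333/EI.
Slope continuity at B: θ_0 = M_B·3.333/EI, so M_B = 298/3.333 = 89.39 kN·m (hogging).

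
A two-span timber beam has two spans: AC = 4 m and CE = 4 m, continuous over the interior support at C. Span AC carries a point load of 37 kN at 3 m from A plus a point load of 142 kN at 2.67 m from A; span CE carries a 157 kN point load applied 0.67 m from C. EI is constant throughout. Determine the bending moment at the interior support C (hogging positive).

Take M_C as the redundant. Released structure: two simple spans AC and CE with a hinge at C.
End slopes at the hinge C, treating each span as simply supported:
  span AC: point load 37 at a = 3: Pab(L + a)/(6LEI) = 32.38/EI
  span AC: point load 142 at a = 2.67: Pab(L + a)/(6LEI) = 140.1/EI
  span CE: point load 157 at a = 0.67: Pab(L + b)/(6LEI) = 107/EI
  relative rotation θ_0 = (172.5 + 107)/EI = 279.5/EI
A unit hogging moment at C produces rotation L₁/(3EI) + L₂/(3EI) = 2.667/EI.
Slope continuity at C: θ_0 = M_C·2.667/EI, so M_C = 279.5/2.667 = 104.8 kN·m (hogging).

M_C = 104.8 kN·m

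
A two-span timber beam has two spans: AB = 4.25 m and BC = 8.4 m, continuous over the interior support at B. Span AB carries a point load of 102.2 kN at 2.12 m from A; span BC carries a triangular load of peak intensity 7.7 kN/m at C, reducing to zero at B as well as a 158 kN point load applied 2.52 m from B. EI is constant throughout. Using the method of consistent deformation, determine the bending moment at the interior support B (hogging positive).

Insert a hinge at B; M_B is the redundant, and each span becomes simply supported.
End slopes at the hinge B, treating each span as simply supported:
  span AB: point load 102.2 at a = 2.12: Pab(L + a)/(6LEI) = 115.3/EI
  span BC: triangular load, peak 7.7: 7w₀L³/(360EI) = 88.74/EI
  span BC: point load 158 at a = 2.52: Pab(L + b)/(6LEI) = 663.3/EI
  relative rotation θ_0 = (115.3 + 752.1)/EI = 867.4/EI
A unit hogging moment at B produces rotation L₁/(3EI) + L₂/(3EI) = 4.217/EI.
Compatibility: M_B·(L₁+L₂)/(3EI) = θ_0, giving M_B = 205.7 kN·m (hogging).

M_B = 205.7 kN·m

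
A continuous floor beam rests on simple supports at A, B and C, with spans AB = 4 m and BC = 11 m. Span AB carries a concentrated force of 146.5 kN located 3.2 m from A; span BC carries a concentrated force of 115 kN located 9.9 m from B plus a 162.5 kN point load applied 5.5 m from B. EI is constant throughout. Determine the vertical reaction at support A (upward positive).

R_A = -49.25 kN

Release continuity at B by inserting a hinge; the redundant is the internal moment M_B. The primary structure is two simply-supported spans AB and BC.
End slopes at the hinge B, treating each span as simply supported:
  span AB: point load 146.5 at a = 3.2: Pab(L + a)/(6LEI) = 112.5/EI
  span BC: point load 115 at a = 9.9: Pab(L + b)/(6LEI) = 229.6/EI
  span BC: point load 162.5 at a = 5.5: Pab(L + b)/(6LEI) = 1229/EI
  relative rotation θ_0 = (112.5 + 1459)/EI = 1571/EI
A unit hogging moment at B produces rotation L₁/(3EI) + L₂/(3EI) = 5/EI.
Slope continuity at B: θ_0 = M_B·5/EI, so M_B = 1571/5 = 314.2 kN·m (hogging).
Span AB, ΣM about A with M_B applied at B: R_B^{AB}·4 = 468.8 + 314.2, so R_B^{AB} = 195.8 kN and R_A = 146.5 − 195.8 = -49.25 kN.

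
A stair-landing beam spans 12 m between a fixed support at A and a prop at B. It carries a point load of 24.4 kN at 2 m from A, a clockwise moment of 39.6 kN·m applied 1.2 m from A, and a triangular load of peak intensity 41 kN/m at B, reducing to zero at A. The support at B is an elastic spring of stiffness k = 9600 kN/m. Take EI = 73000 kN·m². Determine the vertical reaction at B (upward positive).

R_B = 135.4 kN

Take the reaction at B as the redundant and release it; the primary structure is a cantilever fixed at A.
Primary-structure tip deflection at B by superposition:
  point load 24.4 at a = 2: Pa²(3L − a)/(6EI) = 553.1/EI
  clockwise couple 39.6 at a = 1.2: M₀a(2L − a)/(2EI) = 541.7/EI
  triangular load, peak 41 at the free end: 11w₀L⁴/(120EI) = 77933/EI
  δ_0 = 79028/EI
Flexibility coefficient — unit upward force at B: δ_{BB} = L³/(3EI) = 576/EI.
With EI = 73000 kN·m²: δ_0 = 1.0826 m and δ_{BB} = 0.00789 m/kN.
Compatibility — the spring shortens by R_B/k under the reaction it provides: δ_0 − R_B·δ_{BB} = R_B/k. With 1/k = 0.000104 m/kN, R_B = δ_0 / (δ_{BB} + 1/k) = 1.0826 / (0.00789 + 0.000104) = 135.4 kN.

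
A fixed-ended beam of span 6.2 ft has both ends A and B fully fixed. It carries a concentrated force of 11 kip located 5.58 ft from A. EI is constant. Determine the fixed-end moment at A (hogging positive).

Take the two fixed-end moments M_A, M_B as redundants; the released structure is the simple span AB.
End rotations of the released simple span under the applied load (×1/EI):
  at A: point load 11 at a = 5.58: Pab(L + b)/(6LEI) = 6.977/EI
  at B: point load 11 at a = 5.58: Pab(L + a)/(6LEI) = 12.05/EI
  θ_A0 = 6.977/EI,  θ_B0 = 12.05/EI
Flexibility coefficients: a unit moment at one end gives L/(3EI) there and L/(6EI) at the far end, so f₁₁ = f₂₂ = 2.067/EI and f₁₂ = f₂₁ = 1.033/EI.
Compatibility — zero rotation at each built-in end:
  2.067 M_A + 1.033 M_B = 6.977
  1.033 M_A + 2.067 M_B = 12.05
Solving the pair gives M_A = 0.6138 kip·ft and M_B = 5.524 kip·ft (hogging).

M_A = 0.6138 kip·ft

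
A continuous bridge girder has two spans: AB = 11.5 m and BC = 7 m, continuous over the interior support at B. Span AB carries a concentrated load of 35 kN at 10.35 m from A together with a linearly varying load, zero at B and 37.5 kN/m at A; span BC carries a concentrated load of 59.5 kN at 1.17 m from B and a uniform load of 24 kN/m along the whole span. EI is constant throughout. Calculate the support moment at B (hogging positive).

M_B = 277 kN·m

Take M_B as the redundant. Released structure: two simple spans AB and BC with a hinge at B.
Rotations at B on the released spans (each span's end-slope, ×1/EI):
  span AB: point load 35 at a = 10.35: Pab(L + a)/(6LEI) = 131.9/EI
  span AB: triangular load, peak 37.5: 7w₀L³/(360EI) = 1109/EI
  span BC: point load 59.5 at a = 1.17: Pab(L + b)/(6LEI) = 124/EI
  span BC: UDL 24: wL³/(24EI) = 343/EI
  relative rotation θ_0 = (1241 + 467)/EI = 1708/EI
A unit hogging moment at B produces rotation L₁/(3EI) + L₂/(3EI) = 6.167/EI.
Slope continuity at B: θ_0 = M_B·6.167/EI, so M_B = 1708/6.167 = 277 kN·m (hogging).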